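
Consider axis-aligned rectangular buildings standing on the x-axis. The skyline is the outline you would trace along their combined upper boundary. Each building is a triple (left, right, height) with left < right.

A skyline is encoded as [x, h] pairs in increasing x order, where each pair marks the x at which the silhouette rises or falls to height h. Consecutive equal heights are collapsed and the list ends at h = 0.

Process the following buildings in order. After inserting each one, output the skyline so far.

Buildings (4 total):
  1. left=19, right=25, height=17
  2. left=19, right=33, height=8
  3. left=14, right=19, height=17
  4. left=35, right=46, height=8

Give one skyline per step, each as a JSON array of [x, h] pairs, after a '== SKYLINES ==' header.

== SKYLINES ==
[[19,17],[25,0]]
[[19,17],[25,8],[33,0]]
[[14,17],[25,8],[33,0]]
[[14,17],[25,8],[33,0],[35,8],[46,0]]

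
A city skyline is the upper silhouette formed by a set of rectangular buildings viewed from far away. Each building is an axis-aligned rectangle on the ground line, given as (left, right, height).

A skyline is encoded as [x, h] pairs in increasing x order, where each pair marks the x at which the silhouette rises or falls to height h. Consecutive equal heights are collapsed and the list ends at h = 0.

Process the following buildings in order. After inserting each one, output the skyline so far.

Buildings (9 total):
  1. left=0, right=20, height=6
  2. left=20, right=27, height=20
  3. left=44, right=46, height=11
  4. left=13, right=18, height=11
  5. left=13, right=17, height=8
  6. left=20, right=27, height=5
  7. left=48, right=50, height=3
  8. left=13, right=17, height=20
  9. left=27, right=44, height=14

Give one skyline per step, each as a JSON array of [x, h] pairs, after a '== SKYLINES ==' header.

== SKYLINES ==
[[0,6],[20,0]]
[[0,6],[20,20],[27,0]]
[[0,6],[20,20],[27,0],[44,11],[46,0]]
[[0,6],[13,11],[18,6],[20,20],[27,0],[44,11],[46,0]]
[[0,6],[13,11],[18,6],[20,20],[27,0],[44,11],[46,0]]
[[0,6],[13,11],[18,6],[20,20],[27,0],[44,11],[46,0]]
[[0,6],[13,11],[18,6],[20,20],[27,0],[44,11],[46,0],[48,3],[50,0]]
[[0,6],[13,20],[17,11],[18,6],[20,20],[27,0],[44,11],[46,0],[48,3],[50,0]]
[[0,6],[13,20],[17,11],[18,6],[20,20],[27,14],[44,11],[46,0],[48,3],[50,0]]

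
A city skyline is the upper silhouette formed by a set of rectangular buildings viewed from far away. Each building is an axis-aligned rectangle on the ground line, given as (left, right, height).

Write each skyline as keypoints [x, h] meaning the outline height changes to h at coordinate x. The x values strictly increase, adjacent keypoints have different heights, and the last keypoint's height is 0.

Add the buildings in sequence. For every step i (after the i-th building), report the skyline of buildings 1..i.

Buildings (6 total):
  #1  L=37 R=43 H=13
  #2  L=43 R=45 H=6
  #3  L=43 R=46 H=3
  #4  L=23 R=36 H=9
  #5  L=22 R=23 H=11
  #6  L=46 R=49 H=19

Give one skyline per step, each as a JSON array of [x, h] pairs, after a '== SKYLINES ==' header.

== SKYLINES ==
[[37,13],[43,0]]
[[37,13],[43,6],[45,0]]
[[37,13],[43,6],[45,3],[46,0]]
[[23,9],[36,0],[37,13],[43,6],[45,3],[46,0]]
[[22,11],[23,9],[36,0],[37,13],[43,6],[45,3],[46,0]]
[[22,11],[23,9],[36,0],[37,13],[43,6],[45,3],[46,19],[49,0]]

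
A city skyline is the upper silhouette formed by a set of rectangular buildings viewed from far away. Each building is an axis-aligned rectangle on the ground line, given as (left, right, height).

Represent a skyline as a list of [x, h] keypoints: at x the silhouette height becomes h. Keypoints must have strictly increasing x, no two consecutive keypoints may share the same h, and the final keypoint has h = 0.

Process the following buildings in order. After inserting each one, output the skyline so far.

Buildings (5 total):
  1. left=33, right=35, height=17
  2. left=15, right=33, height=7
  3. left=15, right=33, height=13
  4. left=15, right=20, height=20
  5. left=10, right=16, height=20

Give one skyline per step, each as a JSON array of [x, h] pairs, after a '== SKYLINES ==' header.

== SKYLINES ==
[[33,17],[35,0]]
[[15,7],[33,17],[35,0]]
[[15,13],[33,17],[35,0]]
[[15,20],[20,13],[33,17],[35,0]]
[[10,20],[20,13],[33,17],[35,0]]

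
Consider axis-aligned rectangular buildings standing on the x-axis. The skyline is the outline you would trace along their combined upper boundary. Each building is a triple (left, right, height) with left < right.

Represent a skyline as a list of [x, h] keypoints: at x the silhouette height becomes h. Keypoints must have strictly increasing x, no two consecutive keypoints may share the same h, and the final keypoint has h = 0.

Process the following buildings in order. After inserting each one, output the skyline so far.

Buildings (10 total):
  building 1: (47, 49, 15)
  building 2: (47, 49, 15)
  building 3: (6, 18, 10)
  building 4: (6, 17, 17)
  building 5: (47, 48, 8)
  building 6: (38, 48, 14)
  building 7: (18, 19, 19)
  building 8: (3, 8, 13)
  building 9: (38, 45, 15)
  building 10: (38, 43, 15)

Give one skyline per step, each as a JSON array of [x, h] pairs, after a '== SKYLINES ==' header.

== SKYLINES ==
[[47,15],[49,0]]
[[47,15],[49,0]]
[[6,10],[18,0],[47,15],[49,0]]
[[6,17],[17,10],[18,0],[47,15],[49,0]]
[[6,17],[17,10],[18,0],[47,15],[49,0]]
[[6,17],[17,10],[18,0],[38,14],[47,15],[49,0]]
[[6,17],[17,10],[18,19],[19,0],[38,14],[47,15],[49,0]]
[[3,13],[6,17],[17,10],[18,19],[19,0],[38,14],[47,15],[49,0]]
[[3,13],[6,17],[17,10],[18,19],[19,0],[38,15],[45,14],[47,15],[49,0]]
[[3,13],[6,17],[17,10],[18,19],[19,0],[38,15],[45,14],[47,15],[49,0]]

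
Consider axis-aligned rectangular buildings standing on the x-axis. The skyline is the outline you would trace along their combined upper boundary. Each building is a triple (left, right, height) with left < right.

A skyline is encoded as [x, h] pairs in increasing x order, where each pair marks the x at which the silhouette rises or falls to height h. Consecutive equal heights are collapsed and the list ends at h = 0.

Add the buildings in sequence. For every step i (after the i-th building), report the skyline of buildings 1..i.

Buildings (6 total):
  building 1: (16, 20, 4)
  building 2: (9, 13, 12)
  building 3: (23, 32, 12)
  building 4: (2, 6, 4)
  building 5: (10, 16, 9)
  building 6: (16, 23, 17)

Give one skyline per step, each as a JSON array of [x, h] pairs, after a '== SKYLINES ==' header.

== SKYLINES ==
[[16,4],[20,0]]
[[9,12],[13,0],[16,4],[20,0]]
[[9,12],[13,0],[16,4],[20,0],[23,12],[32,0]]
[[2,4],[6,0],[9,12],[13,0],[16,4],[20,0],[23,12],[32,0]]
[[2,4],[6,0],[9,12],[13,9],[16,4],[20,0],[23,12],[32,0]]
[[2,4],[6,0],[9,12],[13,9],[16,17],[23,12],[32,0]]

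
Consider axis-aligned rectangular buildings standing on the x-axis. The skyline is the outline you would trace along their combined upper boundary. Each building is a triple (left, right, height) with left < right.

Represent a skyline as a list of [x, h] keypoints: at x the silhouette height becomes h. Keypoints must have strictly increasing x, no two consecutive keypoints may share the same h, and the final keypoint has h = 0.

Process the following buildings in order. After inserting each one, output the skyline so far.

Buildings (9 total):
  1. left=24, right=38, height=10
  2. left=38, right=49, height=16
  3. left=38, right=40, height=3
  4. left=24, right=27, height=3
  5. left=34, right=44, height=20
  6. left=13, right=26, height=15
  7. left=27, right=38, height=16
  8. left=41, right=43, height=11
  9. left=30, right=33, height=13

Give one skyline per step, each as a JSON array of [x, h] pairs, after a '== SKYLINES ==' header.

== SKYLINES ==
[[24,10],[38,0]]
[[24,10],[38,16],[49,0]]
[[24,10],[38,16],[49,0]]
[[24,10],[38,16],[49,0]]
[[24,10],[34,20],[44,16],[49,0]]
[[13,15],[26,10],[34,20],[44,16],[49,0]]
[[13,15],[26,10],[27,16],[34,20],[44,16],[49,0]]
[[13,15],[26,10],[27,16],[34,20],[44,16],[49,0]]
[[13,15],[26,10],[27,16],[34,20],[44,16],[49,0]]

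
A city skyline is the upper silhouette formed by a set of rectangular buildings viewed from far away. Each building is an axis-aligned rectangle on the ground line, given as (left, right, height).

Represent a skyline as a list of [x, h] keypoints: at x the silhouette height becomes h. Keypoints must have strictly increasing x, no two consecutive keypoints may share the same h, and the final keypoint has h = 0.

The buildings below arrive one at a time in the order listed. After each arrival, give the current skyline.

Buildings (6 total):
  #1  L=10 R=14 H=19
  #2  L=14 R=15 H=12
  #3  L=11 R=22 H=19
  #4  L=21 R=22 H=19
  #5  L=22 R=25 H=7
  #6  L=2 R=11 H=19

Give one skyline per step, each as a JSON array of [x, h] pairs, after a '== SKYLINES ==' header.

== SKYLINES ==
[[10,19],[14,0]]
[[10,19],[14,12],[15,0]]
[[10,19],[22,0]]
[[10,19],[22,0]]
[[10,19],[22,7],[25,0]]
[[2,19],[22,7],[25,0]]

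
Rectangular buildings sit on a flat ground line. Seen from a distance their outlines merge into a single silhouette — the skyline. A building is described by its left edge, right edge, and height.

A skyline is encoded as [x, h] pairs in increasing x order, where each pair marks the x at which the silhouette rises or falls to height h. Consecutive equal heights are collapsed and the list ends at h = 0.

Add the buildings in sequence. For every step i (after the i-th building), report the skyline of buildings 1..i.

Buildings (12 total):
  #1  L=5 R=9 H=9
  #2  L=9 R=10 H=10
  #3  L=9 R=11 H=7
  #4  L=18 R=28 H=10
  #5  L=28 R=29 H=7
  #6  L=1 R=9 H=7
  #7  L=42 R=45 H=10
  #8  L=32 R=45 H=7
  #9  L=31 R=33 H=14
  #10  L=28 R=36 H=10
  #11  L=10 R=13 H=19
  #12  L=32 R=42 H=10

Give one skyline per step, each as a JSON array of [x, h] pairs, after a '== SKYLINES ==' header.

== SKYLINES ==
[[5,9],[9,0]]
[[5,9],[9,10],[10,0]]
[[5,9],[9,10],[10,7],[11,0]]
[[5,9],[9,10],[10,7],[11,0],[18,10],[28,0]]
[[5,9],[9,10],[10,7],[11,0],[18,10],[28,7],[29,0]]
[[1,7],[5,9],[9,10],[10,7],[11,0],[18,10],[28,7],[29,0]]
[[1,7],[5,9],[9,10],[10,7],[11,0],[18,10],[28,7],[29,0],[42,10],[45,0]]
[[1,7],[5,9],[9,10],[10,7],[11,0],[18,10],[28,7],[29,0],[32,7],[42,10],[45,0]]
[[1,7],[5,9],[9,10],[10,7],[11,0],[18,10],[28,7],[29,0],[31,14],[33,7],[42,10],[45,0]]
[[1,7],[5,9],[9,10],[10,7],[11,0],[18,10],[31,14],[33,10],[36,7],[42,10],[45,0]]
[[1,7],[5,9],[9,10],[10,19],[13,0],[18,10],[31,14],[33,10],[36,7],[42,10],[45,0]]
[[1,7],[5,9],[9,10],[10,19],[13,0],[18,10],[31,14],[33,10],[45,0]]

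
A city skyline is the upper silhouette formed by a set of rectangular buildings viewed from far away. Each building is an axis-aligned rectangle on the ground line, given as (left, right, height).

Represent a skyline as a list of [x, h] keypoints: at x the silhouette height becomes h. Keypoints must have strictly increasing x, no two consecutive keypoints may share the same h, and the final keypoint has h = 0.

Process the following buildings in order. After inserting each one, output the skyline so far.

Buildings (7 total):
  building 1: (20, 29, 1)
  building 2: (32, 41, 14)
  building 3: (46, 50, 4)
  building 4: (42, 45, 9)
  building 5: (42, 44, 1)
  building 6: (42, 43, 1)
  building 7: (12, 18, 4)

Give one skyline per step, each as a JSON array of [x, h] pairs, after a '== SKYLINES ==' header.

== SKYLINES ==
[[20,1],[29,0]]
[[20,1],[29,0],[32,14],[41,0]]
[[20,1],[29,0],[32,14],[41,0],[46,4],[50,0]]
[[20,1],[29,0],[32,14],[41,0],[42,9],[45,0],[46,4],[50,0]]
[[20,1],[29,0],[32,14],[41,0],[42,9],[45,0],[46,4],[50,0]]
[[20,1],[29,0],[32,14],[41,0],[42,9],[45,0],[46,4],[50,0]]
[[12,4],[18,0],[20,1],[29,0],[32,14],[41,0],[42,9],[45,0],[46,4],[50,0]]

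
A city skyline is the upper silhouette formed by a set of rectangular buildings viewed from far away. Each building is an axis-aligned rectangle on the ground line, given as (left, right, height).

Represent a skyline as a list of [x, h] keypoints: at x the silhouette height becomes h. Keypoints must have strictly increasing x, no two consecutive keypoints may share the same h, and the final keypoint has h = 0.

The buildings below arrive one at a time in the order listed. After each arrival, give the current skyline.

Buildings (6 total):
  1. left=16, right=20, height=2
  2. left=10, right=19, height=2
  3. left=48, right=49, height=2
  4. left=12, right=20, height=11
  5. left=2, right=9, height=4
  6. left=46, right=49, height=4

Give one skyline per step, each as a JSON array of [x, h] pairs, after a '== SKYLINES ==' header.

== SKYLINES ==
[[16,2],[20,0]]
[[10,2],[20,0]]
[[10,2],[20,0],[48,2],[49,0]]
[[10,2],[12,11],[20,0],[48,2],[49,0]]
[[2,4],[9,0],[10,2],[12,11],[20,0],[48,2],[49,0]]
[[2,4],[9,0],[10,2],[12,11],[20,0],[46,4],[49,0]]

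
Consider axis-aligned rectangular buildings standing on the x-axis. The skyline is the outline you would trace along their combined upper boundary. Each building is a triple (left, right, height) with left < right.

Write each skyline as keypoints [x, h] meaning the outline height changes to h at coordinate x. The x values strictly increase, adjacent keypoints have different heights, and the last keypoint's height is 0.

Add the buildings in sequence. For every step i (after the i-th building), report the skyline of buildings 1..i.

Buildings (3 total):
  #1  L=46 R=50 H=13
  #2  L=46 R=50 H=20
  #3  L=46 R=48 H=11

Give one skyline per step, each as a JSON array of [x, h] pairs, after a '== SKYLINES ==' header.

== SKYLINES ==
[[46,13],[50,0]]
[[46,20],[50,0]]
[[46,20],[50,0]]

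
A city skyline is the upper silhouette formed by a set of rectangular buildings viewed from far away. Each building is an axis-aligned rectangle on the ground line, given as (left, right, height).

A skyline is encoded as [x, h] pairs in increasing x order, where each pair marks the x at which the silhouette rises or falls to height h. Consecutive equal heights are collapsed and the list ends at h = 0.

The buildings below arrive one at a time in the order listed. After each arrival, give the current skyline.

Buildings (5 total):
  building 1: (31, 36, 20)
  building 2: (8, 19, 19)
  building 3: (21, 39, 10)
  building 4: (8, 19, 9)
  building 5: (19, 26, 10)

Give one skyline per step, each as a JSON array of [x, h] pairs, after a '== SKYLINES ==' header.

== SKYLINES ==
[[31,20],[36,0]]
[[8,19],[19,0],[31,20],[36,0]]
[[8,19],[19,0],[21,10],[31,20],[36,10],[39,0]]
[[8,19],[19,0],[21,10],[31,20],[36,10],[39,0]]
[[8,19],[19,10],[31,20],[36,10],[39,0]]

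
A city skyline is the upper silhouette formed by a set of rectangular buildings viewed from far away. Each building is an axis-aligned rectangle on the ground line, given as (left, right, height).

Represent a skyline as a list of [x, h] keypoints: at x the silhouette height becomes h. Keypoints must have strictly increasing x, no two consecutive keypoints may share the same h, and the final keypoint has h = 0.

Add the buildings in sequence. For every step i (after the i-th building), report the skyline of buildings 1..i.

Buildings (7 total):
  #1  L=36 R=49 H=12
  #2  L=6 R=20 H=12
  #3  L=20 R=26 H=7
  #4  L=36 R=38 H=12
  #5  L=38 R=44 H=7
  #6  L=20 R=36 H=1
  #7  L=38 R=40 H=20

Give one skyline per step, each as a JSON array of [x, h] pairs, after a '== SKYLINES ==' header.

== SKYLINES ==
[[36,12],[49,0]]
[[6,12],[20,0],[36,12],[49,0]]
[[6,12],[20,7],[26,0],[36,12],[49,0]]
[[6,12],[20,7],[26,0],[36,12],[49,0]]
[[6,12],[20,7],[26,0],[36,12],[49,0]]
[[6,12],[20,7],[26,1],[36,12],[49,0]]
[[6,12],[20,7],[26,1],[36,12],[38,20],[40,12],[49,0]]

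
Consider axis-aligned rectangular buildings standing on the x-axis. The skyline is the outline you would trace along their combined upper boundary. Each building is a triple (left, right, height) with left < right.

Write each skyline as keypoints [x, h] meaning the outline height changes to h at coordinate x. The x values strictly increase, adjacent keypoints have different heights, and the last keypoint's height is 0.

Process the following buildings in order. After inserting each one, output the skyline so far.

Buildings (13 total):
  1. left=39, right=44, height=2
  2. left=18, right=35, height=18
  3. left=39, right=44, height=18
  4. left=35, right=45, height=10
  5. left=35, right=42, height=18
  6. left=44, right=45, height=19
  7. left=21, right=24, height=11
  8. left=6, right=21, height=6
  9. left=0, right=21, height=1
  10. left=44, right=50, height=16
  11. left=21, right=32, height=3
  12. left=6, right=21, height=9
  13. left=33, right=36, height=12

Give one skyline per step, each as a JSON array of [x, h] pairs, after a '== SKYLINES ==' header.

== SKYLINES ==
[[39,2],[44,0]]
[[18,18],[35,0],[39,2],[44,0]]
[[18,18],[35,0],[39,18],[44,0]]
[[18,18],[35,10],[39,18],[44,10],[45,0]]
[[18,18],[44,10],[45,0]]
[[18,18],[44,19],[45,0]]
[[18,18],[44,19],[45,0]]
[[6,6],[18,18],[44,19],[45,0]]
[[0,1],[6,6],[18,18],[44,19],[45,0]]
[[0,1],[6,6],[18,18],[44,19],[45,16],[50,0]]
[[0,1],[6,6],[18,18],[44,19],[45,16],[50,0]]
[[0,1],[6,9],[18,18],[44,19],[45,16],[50,0]]
[[0,1],[6,9],[18,18],[44,19],[45,16],[50,0]]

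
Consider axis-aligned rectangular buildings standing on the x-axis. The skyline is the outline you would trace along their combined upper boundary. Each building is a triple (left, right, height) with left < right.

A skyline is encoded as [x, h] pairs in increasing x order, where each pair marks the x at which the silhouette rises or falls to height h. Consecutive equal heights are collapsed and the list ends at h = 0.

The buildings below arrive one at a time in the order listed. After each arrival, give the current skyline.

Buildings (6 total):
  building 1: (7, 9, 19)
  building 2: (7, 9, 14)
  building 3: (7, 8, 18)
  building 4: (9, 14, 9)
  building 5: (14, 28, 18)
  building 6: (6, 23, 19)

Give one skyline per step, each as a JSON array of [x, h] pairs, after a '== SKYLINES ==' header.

== SKYLINES ==
[[7,19],[9,0]]
[[7,19],[9,0]]
[[7,19],[9,0]]
[[7,19],[9,9],[14,0]]
[[7,19],[9,9],[14,18],[28,0]]
[[6,19],[23,18],[28,0]]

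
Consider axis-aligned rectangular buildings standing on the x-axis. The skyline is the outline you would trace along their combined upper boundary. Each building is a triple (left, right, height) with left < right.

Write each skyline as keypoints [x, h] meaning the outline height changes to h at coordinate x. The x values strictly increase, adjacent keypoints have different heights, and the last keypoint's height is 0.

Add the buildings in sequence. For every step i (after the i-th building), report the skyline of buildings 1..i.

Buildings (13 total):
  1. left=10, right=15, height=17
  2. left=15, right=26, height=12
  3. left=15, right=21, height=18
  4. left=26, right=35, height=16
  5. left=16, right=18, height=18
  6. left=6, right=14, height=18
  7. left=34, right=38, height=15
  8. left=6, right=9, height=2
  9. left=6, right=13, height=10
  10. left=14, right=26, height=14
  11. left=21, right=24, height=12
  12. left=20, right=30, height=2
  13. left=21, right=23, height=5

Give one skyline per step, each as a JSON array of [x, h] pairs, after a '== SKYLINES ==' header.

== SKYLINES ==
[[10,17],[15,0]]
[[10,17],[15,12],[26,0]]
[[10,17],[15,18],[21,12],[26,0]]
[[10,17],[15,18],[21,12],[26,16],[35,0]]
[[10,17],[15,18],[21,12],[26,16],[35,0]]
[[6,18],[14,17],[15,18],[21,12],[26,16],[35,0]]
[[6,18],[14,17],[15,18],[21,12],[26,16],[35,15],[38,0]]
[[6,18],[14,17],[15,18],[21,12],[26,16],[35,15],[38,0]]
[[6,18],[14,17],[15,18],[21,12],[26,16],[35,15],[38,0]]
[[6,18],[14,17],[15,18],[21,14],[26,16],[35,15],[38,0]]
[[6,18],[14,17],[15,18],[21,14],[26,16],[35,15],[38,0]]
[[6,18],[14,17],[15,18],[21,14],[26,16],[35,15],[38,0]]
[[6,18],[14,17],[15,18],[21,14],[26,16],[35,15],[38,0]]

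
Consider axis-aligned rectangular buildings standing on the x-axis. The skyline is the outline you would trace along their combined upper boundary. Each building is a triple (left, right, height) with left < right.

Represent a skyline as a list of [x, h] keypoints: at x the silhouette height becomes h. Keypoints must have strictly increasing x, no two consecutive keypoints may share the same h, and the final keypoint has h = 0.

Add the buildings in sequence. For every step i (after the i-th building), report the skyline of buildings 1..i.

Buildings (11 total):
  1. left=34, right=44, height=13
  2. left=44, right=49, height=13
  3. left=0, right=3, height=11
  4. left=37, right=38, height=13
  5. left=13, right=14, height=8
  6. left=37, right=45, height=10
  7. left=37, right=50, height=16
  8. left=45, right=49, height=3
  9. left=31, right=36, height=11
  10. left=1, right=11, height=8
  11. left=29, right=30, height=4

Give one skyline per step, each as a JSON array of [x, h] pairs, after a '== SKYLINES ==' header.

== SKYLINES ==
[[34,13],[44,0]]
[[34,13],[49,0]]
[[0,11],[3,0],[34,13],[49,0]]
[[0,11],[3,0],[34,13],[49,0]]
[[0,11],[3,0],[13,8],[14,0],[34,13],[49,0]]
[[0,11],[3,0],[13,8],[14,0],[34,13],[49,0]]
[[0,11],[3,0],[13,8],[14,0],[34,13],[37,16],[50,0]]
[[0,11],[3,0],[13,8],[14,0],[34,13],[37,16],[50,0]]
[[0,11],[3,0],[13,8],[14,0],[31,11],[34,13],[37,16],[50,0]]
[[0,11],[3,8],[11,0],[13,8],[14,0],[31,11],[34,13],[37,16],[50,0]]
[[0,11],[3,8],[11,0],[13,8],[14,0],[29,4],[30,0],[31,11],[34,13],[37,16],[50,0]]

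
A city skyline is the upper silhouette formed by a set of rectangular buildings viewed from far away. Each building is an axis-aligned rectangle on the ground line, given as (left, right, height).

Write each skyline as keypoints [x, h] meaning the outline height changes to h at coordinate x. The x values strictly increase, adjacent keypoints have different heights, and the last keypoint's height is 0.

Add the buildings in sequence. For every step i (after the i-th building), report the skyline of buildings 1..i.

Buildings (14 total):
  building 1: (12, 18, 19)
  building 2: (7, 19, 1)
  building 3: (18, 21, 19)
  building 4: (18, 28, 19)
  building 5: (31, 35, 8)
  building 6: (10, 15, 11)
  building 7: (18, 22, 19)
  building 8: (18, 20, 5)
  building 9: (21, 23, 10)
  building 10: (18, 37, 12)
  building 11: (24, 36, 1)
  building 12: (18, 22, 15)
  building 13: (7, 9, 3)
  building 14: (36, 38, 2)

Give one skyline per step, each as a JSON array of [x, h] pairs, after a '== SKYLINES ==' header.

== SKYLINES ==
[[12,19],[18,0]]
[[7,1],[12,19],[18,1],[19,0]]
[[7,1],[12,19],[21,0]]
[[7,1],[12,19],[28,0]]
[[7,1],[12,19],[28,0],[31,8],[35,0]]
[[7,1],[10,11],[12,19],[28,0],[31,8],[35,0]]
[[7,1],[10,11],[12,19],[28,0],[31,8],[35,0]]
[[7,1],[10,11],[12,19],[28,0],[31,8],[35,0]]
[[7,1],[10,11],[12,19],[28,0],[31,8],[35,0]]
[[7,1],[10,11],[12,19],[28,12],[37,0]]
[[7,1],[10,11],[12,19],[28,12],[37,0]]
[[7,1],[10,11],[12,19],[28,12],[37,0]]
[[7,3],[9,1],[10,11],[12,19],[28,12],[37,0]]
[[7,3],[9,1],[10,11],[12,19],[28,12],[37,2],[38,0]]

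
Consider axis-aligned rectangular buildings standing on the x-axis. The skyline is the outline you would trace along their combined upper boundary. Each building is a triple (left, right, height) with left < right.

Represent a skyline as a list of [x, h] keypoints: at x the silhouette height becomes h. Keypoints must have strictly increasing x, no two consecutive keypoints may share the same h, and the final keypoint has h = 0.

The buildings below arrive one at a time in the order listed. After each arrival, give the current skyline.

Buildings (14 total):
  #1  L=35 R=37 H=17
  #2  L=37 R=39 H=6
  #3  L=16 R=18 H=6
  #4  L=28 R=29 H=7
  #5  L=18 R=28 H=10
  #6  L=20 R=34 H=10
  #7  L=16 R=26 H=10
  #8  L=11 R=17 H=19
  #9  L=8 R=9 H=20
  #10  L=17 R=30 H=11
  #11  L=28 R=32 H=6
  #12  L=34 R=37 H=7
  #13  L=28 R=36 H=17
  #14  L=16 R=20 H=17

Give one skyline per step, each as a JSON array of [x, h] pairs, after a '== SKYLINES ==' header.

== SKYLINES ==
[[35,17],[37,0]]
[[35,17],[37,6],[39,0]]
[[16,6],[18,0],[35,17],[37,6],[39,0]]
[[16,6],[18,0],[28,7],[29,0],[35,17],[37,6],[39,0]]
[[16,6],[18,10],[28,7],[29,0],[35,17],[37,6],[39,0]]
[[16,6],[18,10],[34,0],[35,17],[37,6],[39,0]]
[[16,10],[34,0],[35,17],[37,6],[39,0]]
[[11,19],[17,10],[34,0],[35,17],[37,6],[39,0]]
[[8,20],[9,0],[11,19],[17,10],[34,0],[35,17],[37,6],[39,0]]
[[8,20],[9,0],[11,19],[17,11],[30,10],[34,0],[35,17],[37,6],[39,0]]
[[8,20],[9,0],[11,19],[17,11],[30,10],[34,0],[35,17],[37,6],[39,0]]
[[8,20],[9,0],[11,19],[17,11],[30,10],[34,7],[35,17],[37,6],[39,0]]
[[8,20],[9,0],[11,19],[17,11],[28,17],[37,6],[39,0]]
[[8,20],[9,0],[11,19],[17,17],[20,11],[28,17],[37,6],[39,0]]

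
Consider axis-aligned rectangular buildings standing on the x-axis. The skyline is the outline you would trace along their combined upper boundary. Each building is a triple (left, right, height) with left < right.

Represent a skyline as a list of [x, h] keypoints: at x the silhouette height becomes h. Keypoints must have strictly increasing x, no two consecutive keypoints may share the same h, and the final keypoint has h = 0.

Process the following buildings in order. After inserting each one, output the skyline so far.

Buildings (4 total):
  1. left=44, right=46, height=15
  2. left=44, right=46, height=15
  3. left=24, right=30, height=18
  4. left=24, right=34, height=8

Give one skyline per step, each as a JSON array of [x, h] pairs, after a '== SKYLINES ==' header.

== SKYLINES ==
[[44,15],[46,0]]
[[44,15],[46,0]]
[[24,18],[30,0],[44,15],[46,0]]
[[24,18],[30,8],[34,0],[44,15],[46,0]]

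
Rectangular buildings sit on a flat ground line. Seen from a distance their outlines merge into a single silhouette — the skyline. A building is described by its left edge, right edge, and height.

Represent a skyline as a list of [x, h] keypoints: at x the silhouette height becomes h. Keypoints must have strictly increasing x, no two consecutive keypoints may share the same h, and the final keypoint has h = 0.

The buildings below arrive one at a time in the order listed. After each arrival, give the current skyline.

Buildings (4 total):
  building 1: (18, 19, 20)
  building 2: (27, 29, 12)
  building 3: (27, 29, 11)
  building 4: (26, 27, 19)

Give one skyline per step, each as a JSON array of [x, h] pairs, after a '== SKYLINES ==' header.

== SKYLINES ==
[[18,20],[19,0]]
[[18,20],[19,0],[27,12],[29,0]]
[[18,20],[19,0],[27,12],[29,0]]
[[18,20],[19,0],[26,19],[27,12],[29,0]]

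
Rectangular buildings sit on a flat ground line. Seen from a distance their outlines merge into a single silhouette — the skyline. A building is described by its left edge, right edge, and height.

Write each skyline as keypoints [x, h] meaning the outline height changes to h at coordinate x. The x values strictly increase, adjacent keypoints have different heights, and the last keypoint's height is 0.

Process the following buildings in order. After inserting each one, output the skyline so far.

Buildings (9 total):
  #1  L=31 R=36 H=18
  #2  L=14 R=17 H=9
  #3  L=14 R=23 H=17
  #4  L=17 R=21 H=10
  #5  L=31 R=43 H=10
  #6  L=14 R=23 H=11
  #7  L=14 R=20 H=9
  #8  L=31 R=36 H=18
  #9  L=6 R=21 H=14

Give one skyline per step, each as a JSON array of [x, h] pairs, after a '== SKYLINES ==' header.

== SKYLINES ==
[[31,18],[36,0]]
[[14,9],[17,0],[31,18],[36,0]]
[[14,17],[23,0],[31,18],[36,0]]
[[14,17],[23,0],[31,18],[36,0]]
[[14,17],[23,0],[31,18],[36,10],[43,0]]
[[14,17],[23,0],[31,18],[36,10],[43,0]]
[[14,17],[23,0],[31,18],[36,10],[43,0]]
[[14,17],[23,0],[31,18],[36,10],[43,0]]
[[6,14],[14,17],[23,0],[31,18],[36,10],[43,0]]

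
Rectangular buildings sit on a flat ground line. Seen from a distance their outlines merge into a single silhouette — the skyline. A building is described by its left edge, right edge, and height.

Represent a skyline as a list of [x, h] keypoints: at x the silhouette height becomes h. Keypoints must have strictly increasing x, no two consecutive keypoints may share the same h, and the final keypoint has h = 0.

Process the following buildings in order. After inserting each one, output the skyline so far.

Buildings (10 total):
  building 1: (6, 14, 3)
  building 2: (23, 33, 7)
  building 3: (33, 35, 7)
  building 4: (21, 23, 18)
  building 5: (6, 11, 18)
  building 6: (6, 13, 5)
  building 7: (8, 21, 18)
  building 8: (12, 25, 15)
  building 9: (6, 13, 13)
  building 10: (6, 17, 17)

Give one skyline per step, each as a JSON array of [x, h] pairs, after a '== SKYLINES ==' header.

== SKYLINES ==
[[6,3],[14,0]]
[[6,3],[14,0],[23,7],[33,0]]
[[6,3],[14,0],[23,7],[35,0]]
[[6,3],[14,0],[21,18],[23,7],[35,0]]
[[6,18],[11,3],[14,0],[21,18],[23,7],[35,0]]
[[6,18],[11,5],[13,3],[14,0],[21,18],[23,7],[35,0]]
[[6,18],[23,7],[35,0]]
[[6,18],[23,15],[25,7],[35,0]]
[[6,18],[23,15],[25,7],[35,0]]
[[6,18],[23,15],[25,7],[35,0]]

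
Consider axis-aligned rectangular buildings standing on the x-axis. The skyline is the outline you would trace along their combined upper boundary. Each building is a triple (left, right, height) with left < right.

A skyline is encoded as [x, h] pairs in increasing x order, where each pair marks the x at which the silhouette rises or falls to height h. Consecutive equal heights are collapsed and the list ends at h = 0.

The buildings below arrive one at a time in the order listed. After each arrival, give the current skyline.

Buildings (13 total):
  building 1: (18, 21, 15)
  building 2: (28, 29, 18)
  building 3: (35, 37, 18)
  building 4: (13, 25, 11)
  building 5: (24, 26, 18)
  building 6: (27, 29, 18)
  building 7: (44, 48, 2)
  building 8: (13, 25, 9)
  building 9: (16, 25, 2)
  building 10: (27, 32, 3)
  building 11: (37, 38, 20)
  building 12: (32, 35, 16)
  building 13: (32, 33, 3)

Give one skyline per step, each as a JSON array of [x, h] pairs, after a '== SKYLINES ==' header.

== SKYLINES ==
[[18,15],[21,0]]
[[18,15],[21,0],[28,18],[29,0]]
[[18,15],[21,0],[28,18],[29,0],[35,18],[37,0]]
[[13,11],[18,15],[21,11],[25,0],[28,18],[29,0],[35,18],[37,0]]
[[13,11],[18,15],[21,11],[24,18],[26,0],[28,18],[29,0],[35,18],[37,0]]
[[13,11],[18,15],[21,11],[24,18],[26,0],[27,18],[29,0],[35,18],[37,0]]
[[13,11],[18,15],[21,11],[24,18],[26,0],[27,18],[29,0],[35,18],[37,0],[44,2],[48,0]]
[[13,11],[18,15],[21,11],[24,18],[26,0],[27,18],[29,0],[35,18],[37,0],[44,2],[48,0]]
[[13,11],[18,15],[21,11],[24,18],[26,0],[27,18],[29,0],[35,18],[37,0],[44,2],[48,0]]
[[13,11],[18,15],[21,11],[24,18],[26,0],[27,18],[29,3],[32,0],[35,18],[37,0],[44,2],[48,0]]
[[13,11],[18,15],[21,11],[24,18],[26,0],[27,18],[29,3],[32,0],[35,18],[37,20],[38,0],[44,2],[48,0]]
[[13,11],[18,15],[21,11],[24,18],[26,0],[27,18],[29,3],[32,16],[35,18],[37,20],[38,0],[44,2],[48,0]]
[[13,11],[18,15],[21,11],[24,18],[26,0],[27,18],[29,3],[32,16],[35,18],[37,20],[38,0],[44,2],[48,0]]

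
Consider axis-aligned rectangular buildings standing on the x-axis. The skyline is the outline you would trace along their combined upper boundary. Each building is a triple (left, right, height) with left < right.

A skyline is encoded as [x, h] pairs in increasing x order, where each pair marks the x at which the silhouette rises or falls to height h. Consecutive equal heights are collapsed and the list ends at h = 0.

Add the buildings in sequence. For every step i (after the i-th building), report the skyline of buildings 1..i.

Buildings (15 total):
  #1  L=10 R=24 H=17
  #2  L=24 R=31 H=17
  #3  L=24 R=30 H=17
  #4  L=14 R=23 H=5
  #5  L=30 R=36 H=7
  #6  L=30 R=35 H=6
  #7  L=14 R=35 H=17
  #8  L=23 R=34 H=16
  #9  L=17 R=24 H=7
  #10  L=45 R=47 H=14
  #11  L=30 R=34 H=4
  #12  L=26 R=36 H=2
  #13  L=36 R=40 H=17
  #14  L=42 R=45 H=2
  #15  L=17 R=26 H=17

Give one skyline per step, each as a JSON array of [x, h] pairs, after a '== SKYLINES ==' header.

== SKYLINES ==
[[10,17],[24,0]]
[[10,17],[31,0]]
[[10,17],[31,0]]
[[10,17],[31,0]]
[[10,17],[31,7],[36,0]]
[[10,17],[31,7],[36,0]]
[[10,17],[35,7],[36,0]]
[[10,17],[35,7],[36,0]]
[[10,17],[35,7],[36,0]]
[[10,17],[35,7],[36,0],[45,14],[47,0]]
[[10,17],[35,7],[36,0],[45,14],[47,0]]
[[10,17],[35,7],[36,0],[45,14],[47,0]]
[[10,17],[35,7],[36,17],[40,0],[45,14],[47,0]]
[[10,17],[35,7],[36,17],[40,0],[42,2],[45,14],[47,0]]
[[10,17],[35,7],[36,17],[40,0],[42,2],[45,14],[47,0]]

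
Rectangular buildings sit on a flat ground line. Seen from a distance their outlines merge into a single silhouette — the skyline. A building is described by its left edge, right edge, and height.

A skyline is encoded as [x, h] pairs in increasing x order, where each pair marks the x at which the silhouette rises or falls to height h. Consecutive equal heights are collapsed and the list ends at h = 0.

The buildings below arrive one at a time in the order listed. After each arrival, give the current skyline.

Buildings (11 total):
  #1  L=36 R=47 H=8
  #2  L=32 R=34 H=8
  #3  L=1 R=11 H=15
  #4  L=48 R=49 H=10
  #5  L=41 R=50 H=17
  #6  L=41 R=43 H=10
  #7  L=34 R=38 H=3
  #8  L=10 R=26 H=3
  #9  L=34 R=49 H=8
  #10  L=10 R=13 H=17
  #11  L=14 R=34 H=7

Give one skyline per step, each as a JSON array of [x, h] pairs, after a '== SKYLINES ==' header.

== SKYLINES ==
[[36,8],[47,0]]
[[32,8],[34,0],[36,8],[47,0]]
[[1,15],[11,0],[32,8],[34,0],[36,8],[47,0]]
[[1,15],[11,0],[32,8],[34,0],[36,8],[47,0],[48,10],[49,0]]
[[1,15],[11,0],[32,8],[34,0],[36,8],[41,17],[50,0]]
[[1,15],[11,0],[32,8],[34,0],[36,8],[41,17],[50,0]]
[[1,15],[11,0],[32,8],[34,3],[36,8],[41,17],[50,0]]
[[1,15],[11,3],[26,0],[32,8],[34,3],[36,8],[41,17],[50,0]]
[[1,15],[11,3],[26,0],[32,8],[41,17],[50,0]]
[[1,15],[10,17],[13,3],[26,0],[32,8],[41,17],[50,0]]
[[1,15],[10,17],[13,3],[14,7],[32,8],[41,17],[50,0]]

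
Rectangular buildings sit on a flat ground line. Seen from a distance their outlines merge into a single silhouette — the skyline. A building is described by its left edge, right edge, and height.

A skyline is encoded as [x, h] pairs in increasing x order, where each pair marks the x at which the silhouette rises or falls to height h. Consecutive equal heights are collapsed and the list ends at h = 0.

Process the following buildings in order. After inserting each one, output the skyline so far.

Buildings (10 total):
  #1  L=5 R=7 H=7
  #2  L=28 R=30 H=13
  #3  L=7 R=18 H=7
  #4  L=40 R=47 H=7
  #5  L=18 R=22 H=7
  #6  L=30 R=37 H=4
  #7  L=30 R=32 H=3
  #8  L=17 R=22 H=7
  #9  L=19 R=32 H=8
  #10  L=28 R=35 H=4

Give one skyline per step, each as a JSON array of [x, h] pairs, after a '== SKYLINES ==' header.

== SKYLINES ==
[[5,7],[7,0]]
[[5,7],[7,0],[28,13],[30,0]]
[[5,7],[18,0],[28,13],[30,0]]
[[5,7],[18,0],[28,13],[30,0],[40,7],[47,0]]
[[5,7],[22,0],[28,13],[30,0],[40,7],[47,0]]
[[5,7],[22,0],[28,13],[30,4],[37,0],[40,7],[47,0]]
[[5,7],[22,0],[28,13],[30,4],[37,0],[40,7],[47,0]]
[[5,7],[22,0],[28,13],[30,4],[37,0],[40,7],[47,0]]
[[5,7],[19,8],[28,13],[30,8],[32,4],[37,0],[40,7],[47,0]]
[[5,7],[19,8],[28,13],[30,8],[32,4],[37,0],[40,7],[47,0]]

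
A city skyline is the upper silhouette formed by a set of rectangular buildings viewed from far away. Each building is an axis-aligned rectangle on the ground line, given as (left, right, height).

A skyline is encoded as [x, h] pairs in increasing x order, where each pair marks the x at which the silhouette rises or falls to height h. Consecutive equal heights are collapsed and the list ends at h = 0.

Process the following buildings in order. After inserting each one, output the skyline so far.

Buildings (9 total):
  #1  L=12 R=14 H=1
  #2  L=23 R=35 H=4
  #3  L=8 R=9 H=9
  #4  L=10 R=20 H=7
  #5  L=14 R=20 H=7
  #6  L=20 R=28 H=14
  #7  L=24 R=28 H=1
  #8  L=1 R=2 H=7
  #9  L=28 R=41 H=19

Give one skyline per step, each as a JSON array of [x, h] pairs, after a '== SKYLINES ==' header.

== SKYLINES ==
[[12,1],[14,0]]
[[12,1],[14,0],[23,4],[35,0]]
[[8,9],[9,0],[12,1],[14,0],[23,4],[35,0]]
[[8,9],[9,0],[10,7],[20,0],[23,4],[35,0]]
[[8,9],[9,0],[10,7],[20,0],[23,4],[35,0]]
[[8,9],[9,0],[10,7],[20,14],[28,4],[35,0]]
[[8,9],[9,0],[10,7],[20,14],[28,4],[35,0]]
[[1,7],[2,0],[8,9],[9,0],[10,7],[20,14],[28,4],[35,0]]
[[1,7],[2,0],[8,9],[9,0],[10,7],[20,14],[28,19],[41,0]]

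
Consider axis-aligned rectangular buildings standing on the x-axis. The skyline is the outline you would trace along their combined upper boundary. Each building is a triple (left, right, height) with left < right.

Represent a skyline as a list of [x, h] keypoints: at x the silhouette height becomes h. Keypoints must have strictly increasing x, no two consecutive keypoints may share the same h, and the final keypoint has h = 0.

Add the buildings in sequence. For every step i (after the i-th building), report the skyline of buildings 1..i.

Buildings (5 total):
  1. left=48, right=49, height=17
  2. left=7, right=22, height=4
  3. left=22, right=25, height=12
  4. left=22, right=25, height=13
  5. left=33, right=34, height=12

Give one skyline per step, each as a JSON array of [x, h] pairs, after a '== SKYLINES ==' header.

== SKYLINES ==
[[48,17],[49,0]]
[[7,4],[22,0],[48,17],[49,0]]
[[7,4],[22,12],[25,0],[48,17],[49,0]]
[[7,4],[22,13],[25,0],[48,17],[49,0]]
[[7,4],[22,13],[25,0],[33,12],[34,0],[48,17],[49,0]]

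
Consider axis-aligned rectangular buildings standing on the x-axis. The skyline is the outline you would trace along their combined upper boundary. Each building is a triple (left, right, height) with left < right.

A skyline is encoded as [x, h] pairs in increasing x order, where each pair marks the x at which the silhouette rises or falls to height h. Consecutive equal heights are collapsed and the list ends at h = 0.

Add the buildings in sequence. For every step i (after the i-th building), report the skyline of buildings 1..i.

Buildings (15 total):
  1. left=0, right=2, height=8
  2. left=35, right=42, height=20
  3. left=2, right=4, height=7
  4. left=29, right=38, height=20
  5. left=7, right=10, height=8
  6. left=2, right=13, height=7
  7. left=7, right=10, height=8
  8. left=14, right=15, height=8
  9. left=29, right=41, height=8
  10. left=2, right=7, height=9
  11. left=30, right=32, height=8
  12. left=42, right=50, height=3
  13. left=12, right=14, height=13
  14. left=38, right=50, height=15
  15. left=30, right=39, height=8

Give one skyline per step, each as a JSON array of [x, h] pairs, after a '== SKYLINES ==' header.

== SKYLINES ==
[[0,8],[2,0]]
[[0,8],[2,0],[35,20],[42,0]]
[[0,8],[2,7],[4,0],[35,20],[42,0]]
[[0,8],[2,7],[4,0],[29,20],[42,0]]
[[0,8],[2,7],[4,0],[7,8],[10,0],[29,20],[42,0]]
[[0,8],[2,7],[7,8],[10,7],[13,0],[29,20],[42,0]]
[[0,8],[2,7],[7,8],[10,7],[13,0],[29,20],[42,0]]
[[0,8],[2,7],[7,8],[10,7],[13,0],[14,8],[15,0],[29,20],[42,0]]
[[0,8],[2,7],[7,8],[10,7],[13,0],[14,8],[15,0],[29,20],[42,0]]
[[0,8],[2,9],[7,8],[10,7],[13,0],[14,8],[15,0],[29,20],[42,0]]
[[0,8],[2,9],[7,8],[10,7],[13,0],[14,8],[15,0],[29,20],[42,0]]
[[0,8],[2,9],[7,8],[10,7],[13,0],[14,8],[15,0],[29,20],[42,3],[50,0]]
[[0,8],[2,9],[7,8],[10,7],[12,13],[14,8],[15,0],[29,20],[42,3],[50,0]]
[[0,8],[2,9],[7,8],[10,7],[12,13],[14,8],[15,0],[29,20],[42,15],[50,0]]
[[0,8],[2,9],[7,8],[10,7],[12,13],[14,8],[15,0],[29,20],[42,15],[50,0]]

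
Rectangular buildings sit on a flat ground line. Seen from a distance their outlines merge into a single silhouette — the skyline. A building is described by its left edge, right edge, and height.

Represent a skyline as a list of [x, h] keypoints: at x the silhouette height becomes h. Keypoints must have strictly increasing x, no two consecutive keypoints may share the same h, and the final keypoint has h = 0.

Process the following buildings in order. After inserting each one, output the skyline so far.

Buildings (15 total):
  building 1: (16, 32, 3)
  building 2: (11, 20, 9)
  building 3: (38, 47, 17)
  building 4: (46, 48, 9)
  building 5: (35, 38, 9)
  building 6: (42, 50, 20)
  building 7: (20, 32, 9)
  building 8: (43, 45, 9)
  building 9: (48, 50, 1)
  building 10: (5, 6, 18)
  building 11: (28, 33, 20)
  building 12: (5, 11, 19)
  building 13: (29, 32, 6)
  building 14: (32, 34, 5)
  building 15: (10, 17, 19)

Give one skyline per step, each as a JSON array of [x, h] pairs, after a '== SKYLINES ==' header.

== SKYLINES ==
[[16,3],[32,0]]
[[11,9],[20,3],[32,0]]
[[11,9],[20,3],[32,0],[38,17],[47,0]]
[[11,9],[20,3],[32,0],[38,17],[47,9],[48,0]]
[[11,9],[20,3],[32,0],[35,9],[38,17],[47,9],[48,0]]
[[11,9],[20,3],[32,0],[35,9],[38,17],[42,20],[50,0]]
[[11,9],[32,0],[35,9],[38,17],[42,20],[50,0]]
[[11,9],[32,0],[35,9],[38,17],[42,20],[50,0]]
[[11,9],[32,0],[35,9],[38,17],[42,20],[50,0]]
[[5,18],[6,0],[11,9],[32,0],[35,9],[38,17],[42,20],[50,0]]
[[5,18],[6,0],[11,9],[28,20],[33,0],[35,9],[38,17],[42,20],[50,0]]
[[5,19],[11,9],[28,20],[33,0],[35,9],[38,17],[42,20],[50,0]]
[[5,19],[11,9],[28,20],[33,0],[35,9],[38,17],[42,20],[50,0]]
[[5,19],[11,9],[28,20],[33,5],[34,0],[35,9],[38,17],[42,20],[50,0]]
[[5,19],[17,9],[28,20],[33,5],[34,0],[35,9],[38,17],[42,20],[50,0]]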